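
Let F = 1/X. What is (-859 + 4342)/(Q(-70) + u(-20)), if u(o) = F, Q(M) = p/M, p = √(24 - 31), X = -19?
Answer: -46323900/1061 + 12573630*I*√7/1061 ≈ -43661.0 + 31354.0*I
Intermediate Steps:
F = -1/19 (F = 1/(-19) = -1/19 ≈ -0.052632)
p = I*√7 (p = √(-7) = I*√7 ≈ 2.6458*I)
Q(M) = I*√7/M (Q(M) = (I*√7)/M = I*√7/M)
u(o) = -1/19
(-859 + 4342)/(Q(-70) + u(-20)) = (-859 + 4342)/(I*√7/(-70) - 1/19) = 3483/(I*√7*(-1/70) - 1/19) = 3483/(-I*√7/70 - 1/19) = 3483/(-1/19 - I*√7/70)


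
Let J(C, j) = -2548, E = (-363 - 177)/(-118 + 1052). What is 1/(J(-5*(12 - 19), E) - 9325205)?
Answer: -1/9327753 ≈ -1.0721e-7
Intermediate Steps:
E = -270/467 (E = -540/934 = -540*1/934 = -270/467 ≈ -0.57816)
1/(J(-5*(12 - 19), E) - 9325205) = 1/(-2548 - 9325205) = 1/(-9327753) = -1/9327753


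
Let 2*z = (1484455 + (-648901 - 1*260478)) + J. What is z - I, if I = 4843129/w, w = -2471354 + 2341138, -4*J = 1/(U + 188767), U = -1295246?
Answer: 10358549719922175/36020317366 ≈ 2.8758e+5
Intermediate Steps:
J = 1/4425916 (J = -1/(4*(-1295246 + 188767)) = -1/4/(-1106479) = -1/4*(-1/1106479) = 1/4425916 ≈ 2.2594e-7)
w = -130216
z = 2545238069617/8851832 (z = ((1484455 + (-648901 - 1*260478)) + 1/4425916)/2 = ((1484455 + (-648901 - 260478)) + 1/4425916)/2 = ((1484455 - 909379) + 1/4425916)/2 = (575076 + 1/4425916)/2 = (1/2)*(2545238069617/4425916) = 2545238069617/8851832 ≈ 2.8754e+5)
I = -4843129/130216 (I = 4843129/(-130216) = 4843129*(-1/130216) = -4843129/130216 ≈ -37.193)
z - I = 2545238069617/8851832 - 1*(-4843129/130216) = 2545238069617/8851832 + 4843129/130216 = 10358549719922175/36020317366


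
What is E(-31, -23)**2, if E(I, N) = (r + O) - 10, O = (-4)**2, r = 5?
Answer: 121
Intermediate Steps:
O = 16
E(I, N) = 11 (E(I, N) = (5 + 16) - 10 = 21 - 10 = 11)
E(-31, -23)**2 = 11**2 = 121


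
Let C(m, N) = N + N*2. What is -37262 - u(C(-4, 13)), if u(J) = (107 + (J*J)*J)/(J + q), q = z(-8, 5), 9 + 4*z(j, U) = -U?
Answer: -2764454/71 ≈ -38936.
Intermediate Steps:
z(j, U) = -9/4 - U/4 (z(j, U) = -9/4 + (-U)/4 = -9/4 - U/4)
C(m, N) = 3*N (C(m, N) = N + 2*N = 3*N)
q = -7/2 (q = -9/4 - ¼*5 = -9/4 - 5/4 = -7/2 ≈ -3.5000)
u(J) = (107 + J³)/(-7/2 + J) (u(J) = (107 + (J*J)*J)/(J - 7/2) = (107 + J²*J)/(-7/2 + J) = (107 + J³)/(-7/2 + J))
-37262 - u(C(-4, 13)) = -37262 - 2*(107 + (3*13)³)/(-7 + 2*(3*13)) = -37262 - 2*(107 + 39³)/(-7 + 2*39) = -37262 - 2*(107 + 59319)/(-7 + 78) = -37262 - 2*59426/71 = -37262 - 1*118852/71 = -37262 - 118852/71 = -2764454/71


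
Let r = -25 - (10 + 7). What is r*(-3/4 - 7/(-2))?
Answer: -231/2 ≈ -115.50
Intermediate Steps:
r = -42 (r = -25 - 1*17 = -25 - 17 = -42)
r*(-3/4 - 7/(-2)) = -42*(-3/4 - 7/(-2)) = -42*(-3*¼ - 7*(-½)) = -42*(-¾ + 7/2) = -42*11/4 = -231/2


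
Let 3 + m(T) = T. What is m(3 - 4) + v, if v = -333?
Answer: -337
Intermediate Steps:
m(T) = -3 + T
m(3 - 4) + v = (-3 + (3 - 4)) - 333 = (-3 - 1) - 333 = -4 - 333 = -337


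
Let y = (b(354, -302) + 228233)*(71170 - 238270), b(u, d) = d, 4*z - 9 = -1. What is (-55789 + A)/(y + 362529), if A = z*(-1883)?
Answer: 59555/38086907571 ≈ 1.5637e-6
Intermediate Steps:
z = 2 (z = 9/4 + (¼)*(-1) = 9/4 - ¼ = 2)
y = -38087270100 (y = (-302 + 228233)*(71170 - 238270) = 227931*(-167100) = -38087270100)
A = -3766 (A = 2*(-1883) = -3766)
(-55789 + A)/(y + 362529) = (-55789 - 3766)/(-38087270100 + 362529) = -59555/(-38086907571) = -59555*(-1/38086907571) = 59555/38086907571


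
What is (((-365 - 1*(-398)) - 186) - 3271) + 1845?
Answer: -1579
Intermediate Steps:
(((-365 - 1*(-398)) - 186) - 3271) + 1845 = (((-365 + 398) - 186) - 3271) + 1845 = ((33 - 186) - 3271) + 1845 = (-153 - 3271) + 1845 = -3424 + 1845 = -1579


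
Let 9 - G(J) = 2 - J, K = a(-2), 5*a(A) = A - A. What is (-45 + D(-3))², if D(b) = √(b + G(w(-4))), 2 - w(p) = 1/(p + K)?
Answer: 7225/4 ≈ 1806.3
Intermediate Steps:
a(A) = 0 (a(A) = (A - A)/5 = (⅕)*0 = 0)
K = 0
w(p) = 2 - 1/p (w(p) = 2 - 1/(p + 0) = 2 - 1/p)
G(J) = 7 + J (G(J) = 9 - (2 - J) = 9 + (-2 + J) = 7 + J)
D(b) = √(37/4 + b) (D(b) = √(b + (7 + (2 - 1/(-4)))) = √(b + (7 + (2 - 1*(-¼)))) = √(b + (7 + (2 + ¼))) = √(b + (7 + 9/4)) = √(b + 37/4) = √(37/4 + b))
(-45 + D(-3))² = (-45 + √(37 + 4*(-3))/2)² = (-45 + √(37 - 12)/2)² = (-45 + √25/2)² = (-45 + (½)*5)² = (-45 + 5/2)² = (-85/2)² = 7225/4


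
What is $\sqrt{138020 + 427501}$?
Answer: $\sqrt{565521} \approx 752.01$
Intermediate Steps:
$\sqrt{138020 + 427501} = \sqrt{565521}$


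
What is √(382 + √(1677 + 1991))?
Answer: √(382 + 2*√917) ≈ 21.037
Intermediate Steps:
√(382 + √(1677 + 1991)) = √(382 + √3668) = √(382 + 2*√917)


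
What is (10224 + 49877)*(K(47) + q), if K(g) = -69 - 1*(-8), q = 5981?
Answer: 355797920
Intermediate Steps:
K(g) = -61 (K(g) = -69 + 8 = -61)
(10224 + 49877)*(K(47) + q) = (10224 + 49877)*(-61 + 5981) = 60101*5920 = 355797920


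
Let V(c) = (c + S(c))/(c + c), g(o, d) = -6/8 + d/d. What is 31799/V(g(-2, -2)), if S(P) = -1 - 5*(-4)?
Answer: 63598/77 ≈ 825.95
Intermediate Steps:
S(P) = 19 (S(P) = -1 + 20 = 19)
g(o, d) = ¼ (g(o, d) = -6*⅛ + 1 = -¾ + 1 = ¼)
V(c) = (19 + c)/(2*c) (V(c) = (c + 19)/(c + c) = (19 + c)/((2*c)) = (19 + c)*(1/(2*c)) = (19 + c)/(2*c))
31799/V(g(-2, -2)) = 31799/(((19 + ¼)/(2*(¼)))) = 31799/(((½)*4*(77/4))) = 31799/(77/2) = 31799*(2/77) = 63598/77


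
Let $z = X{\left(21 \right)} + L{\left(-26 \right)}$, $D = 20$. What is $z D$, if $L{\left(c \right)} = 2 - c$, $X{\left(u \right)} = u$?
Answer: $980$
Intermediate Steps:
$z = 49$ ($z = 21 + \left(2 - -26\right) = 21 + \left(2 + 26\right) = 21 + 28 = 49$)
$z D = 49 \cdot 20 = 980$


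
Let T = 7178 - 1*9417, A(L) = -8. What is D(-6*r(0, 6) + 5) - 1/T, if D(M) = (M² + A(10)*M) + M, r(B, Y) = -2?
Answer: 380631/2239 ≈ 170.00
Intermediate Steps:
T = -2239 (T = 7178 - 9417 = -2239)
D(M) = M² - 7*M (D(M) = (M² - 8*M) + M = M² - 7*M)
D(-6*r(0, 6) + 5) - 1/T = (-6*(-2) + 5)*(-7 + (-6*(-2) + 5)) - 1/(-2239) = (12 + 5)*(-7 + (12 + 5)) - 1*(-1/2239) = 17*(-7 + 17) + 1/2239 = 17*10 + 1/2239 = 170 + 1/2239 = 380631/2239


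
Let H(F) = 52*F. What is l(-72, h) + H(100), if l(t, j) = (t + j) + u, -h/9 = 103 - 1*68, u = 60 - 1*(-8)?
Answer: 4881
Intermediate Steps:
u = 68 (u = 60 + 8 = 68)
h = -315 (h = -9*(103 - 1*68) = -9*(103 - 68) = -9*35 = -315)
l(t, j) = 68 + j + t (l(t, j) = (t + j) + 68 = (j + t) + 68 = 68 + j + t)
l(-72, h) + H(100) = (68 - 315 - 72) + 52*100 = -319 + 5200 = 4881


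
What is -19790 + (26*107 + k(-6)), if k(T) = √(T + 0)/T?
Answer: -17008 - I*√6/6 ≈ -17008.0 - 0.40825*I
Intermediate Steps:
k(T) = T^(-½) (k(T) = √T/T = T^(-½))
-19790 + (26*107 + k(-6)) = -19790 + (26*107 + (-6)^(-½)) = -19790 + (2782 - I*√6/6) = -17008 - I*√6/6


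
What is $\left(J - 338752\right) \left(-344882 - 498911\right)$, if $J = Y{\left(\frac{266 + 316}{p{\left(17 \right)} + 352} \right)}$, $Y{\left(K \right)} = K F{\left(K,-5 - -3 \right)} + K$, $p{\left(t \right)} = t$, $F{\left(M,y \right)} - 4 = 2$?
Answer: $\frac{35156751788434}{123} \approx 2.8583 \cdot 10^{11}$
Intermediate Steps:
$F{\left(M,y \right)} = 6$ ($F{\left(M,y \right)} = 4 + 2 = 6$)
$Y{\left(K \right)} = 7 K$ ($Y{\left(K \right)} = K 6 + K = 6 K + K = 7 K$)
$J = \frac{1358}{123}$ ($J = 7 \frac{266 + 316}{17 + 352} = 7 \cdot \frac{582}{369} = 7 \cdot 582 \cdot \frac{1}{369} = 7 \cdot \frac{194}{123} = \frac{1358}{123} \approx 11.041$)
$\left(J - 338752\right) \left(-344882 - 498911\right) = \left(\frac{1358}{123} - 338752\right) \left(-344882 - 498911\right) = \left(\frac{1358}{123} - 338752\right) \left(-843793\right) = \left(- \frac{41665138}{123}\right) \left(-843793\right) = \frac{35156751788434}{123}$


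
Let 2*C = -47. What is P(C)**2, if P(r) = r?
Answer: 2209/4 ≈ 552.25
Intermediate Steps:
C = -47/2 (C = (1/2)*(-47) = -47/2 ≈ -23.500)
P(C)**2 = (-47/2)**2 = 2209/4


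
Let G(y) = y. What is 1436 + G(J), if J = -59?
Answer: 1377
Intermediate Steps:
1436 + G(J) = 1436 - 59 = 1377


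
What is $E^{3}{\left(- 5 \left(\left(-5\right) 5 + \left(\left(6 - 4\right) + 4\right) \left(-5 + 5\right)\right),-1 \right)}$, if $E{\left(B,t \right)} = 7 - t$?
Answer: $512$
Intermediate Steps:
$E^{3}{\left(- 5 \left(\left(-5\right) 5 + \left(\left(6 - 4\right) + 4\right) \left(-5 + 5\right)\right),-1 \right)} = \left(7 - -1\right)^{3} = \left(7 + 1\right)^{3} = 8^{3} = 512$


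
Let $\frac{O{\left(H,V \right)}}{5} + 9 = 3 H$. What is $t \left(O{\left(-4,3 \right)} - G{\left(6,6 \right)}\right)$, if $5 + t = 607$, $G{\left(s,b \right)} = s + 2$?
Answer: $-68026$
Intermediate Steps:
$G{\left(s,b \right)} = 2 + s$
$O{\left(H,V \right)} = -45 + 15 H$ ($O{\left(H,V \right)} = -45 + 5 \cdot 3 H = -45 + 15 H$)
$t = 602$ ($t = -5 + 607 = 602$)
$t \left(O{\left(-4,3 \right)} - G{\left(6,6 \right)}\right) = 602 \left(\left(-45 + 15 \left(-4\right)\right) - \left(2 + 6\right)\right) = 602 \left(\left(-45 - 60\right) - 8\right) = 602 \left(-105 - 8\right) = 602 \left(-113\right) = -68026$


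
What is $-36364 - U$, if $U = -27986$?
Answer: $-8378$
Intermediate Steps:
$-36364 - U = -36364 - -27986 = -36364 + 27986 = -8378$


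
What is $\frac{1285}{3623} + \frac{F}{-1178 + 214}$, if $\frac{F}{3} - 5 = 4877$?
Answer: $- \frac{25911859}{1746286} \approx -14.838$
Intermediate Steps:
$F = 14646$ ($F = 15 + 3 \cdot 4877 = 15 + 14631 = 14646$)
$\frac{1285}{3623} + \frac{F}{-1178 + 214} = \frac{1285}{3623} + \frac{14646}{-1178 + 214} = 1285 \cdot \frac{1}{3623} + \frac{14646}{-964} = \frac{1285}{3623} + 14646 \left(- \frac{1}{964}\right) = \frac{1285}{3623} - \frac{7323}{482} = - \frac{25911859}{1746286}$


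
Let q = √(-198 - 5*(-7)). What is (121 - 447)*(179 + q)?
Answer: -58354 - 326*I*√163 ≈ -58354.0 - 4162.1*I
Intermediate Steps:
q = I*√163 (q = √(-198 + 35) = √(-163) = I*√163 ≈ 12.767*I)
(121 - 447)*(179 + q) = (121 - 447)*(179 + I*√163) = -326*(179 + I*√163) = -58354 - 326*I*√163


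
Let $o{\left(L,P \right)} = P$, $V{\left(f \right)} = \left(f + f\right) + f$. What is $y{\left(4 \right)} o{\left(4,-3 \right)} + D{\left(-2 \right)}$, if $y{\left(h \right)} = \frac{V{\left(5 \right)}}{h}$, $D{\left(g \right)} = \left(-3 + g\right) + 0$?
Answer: $- \frac{65}{4} \approx -16.25$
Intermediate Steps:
$D{\left(g \right)} = -3 + g$
$V{\left(f \right)} = 3 f$ ($V{\left(f \right)} = 2 f + f = 3 f$)
$y{\left(h \right)} = \frac{15}{h}$ ($y{\left(h \right)} = \frac{3 \cdot 5}{h} = \frac{15}{h}$)
$y{\left(4 \right)} o{\left(4,-3 \right)} + D{\left(-2 \right)} = \frac{15}{4} \left(-3\right) - 5 = - \frac{45}{4} - 5 = - \frac{65}{4}$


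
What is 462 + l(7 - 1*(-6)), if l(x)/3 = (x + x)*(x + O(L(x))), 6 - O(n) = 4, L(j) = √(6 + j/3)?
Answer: 1632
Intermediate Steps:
L(j) = √(6 + j/3) (L(j) = √(6 + j*(⅓)) = √(6 + j/3))
O(n) = 2 (O(n) = 6 - 1*4 = 6 - 4 = 2)
l(x) = 6*x*(2 + x) (l(x) = 3*((x + x)*(x + 2)) = 3*((2*x)*(2 + x)) = 3*(2*x*(2 + x)) = 6*x*(2 + x))
462 + l(7 - 1*(-6)) = 462 + 6*(7 - 1*(-6))*(2 + (7 - 1*(-6))) = 462 + 6*(7 + 6)*(2 + (7 + 6)) = 462 + 6*13*(2 + 13) = 462 + 6*13*15 = 462 + 1170 = 1632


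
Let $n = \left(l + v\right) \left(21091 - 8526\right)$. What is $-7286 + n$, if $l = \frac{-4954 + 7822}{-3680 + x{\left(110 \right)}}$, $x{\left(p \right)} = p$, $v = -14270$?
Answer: $- \frac{3048438814}{17} \approx -1.7932 \cdot 10^{8}$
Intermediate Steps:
$l = - \frac{478}{595}$ ($l = \frac{-4954 + 7822}{-3680 + 110} = \frac{2868}{-3570} = 2868 \left(- \frac{1}{3570}\right) = - \frac{478}{595} \approx -0.80336$)
$n = - \frac{3048314952}{17}$ ($n = \left(- \frac{478}{595} - 14270\right) \left(21091 - 8526\right) = \left(- \frac{8491128}{595}\right) 12565 = - \frac{3048314952}{17} \approx -1.7931 \cdot 10^{8}$)
$-7286 + n = -7286 - \frac{3048314952}{17} = - \frac{3048438814}{17}$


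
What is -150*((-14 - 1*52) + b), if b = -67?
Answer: 19950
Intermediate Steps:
-150*((-14 - 1*52) + b) = -150*((-14 - 1*52) - 67) = -150*((-14 - 52) - 67) = -150*(-66 - 67) = -150*(-133) = 19950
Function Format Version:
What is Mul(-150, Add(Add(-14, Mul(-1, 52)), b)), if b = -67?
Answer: 19950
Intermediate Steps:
Mul(-150, Add(Add(-14, Mul(-1, 52)), b)) = Mul(-150, Add(Add(-14, Mul(-1, 52)), -67)) = Mul(-150, Add(Add(-14, -52), -67)) = Mul(-150, Add(-66, -67)) = Mul(-150, -133) = 19950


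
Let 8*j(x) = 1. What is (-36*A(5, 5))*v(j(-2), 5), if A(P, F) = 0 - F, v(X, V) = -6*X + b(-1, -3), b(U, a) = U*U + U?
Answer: -135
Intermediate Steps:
b(U, a) = U + U² (b(U, a) = U² + U = U + U²)
j(x) = ⅛ (j(x) = (⅛)*1 = ⅛)
v(X, V) = -6*X (v(X, V) = -6*X - (1 - 1) = -6*X - 1*0 = -6*X + 0 = -6*X)
A(P, F) = -F
(-36*A(5, 5))*v(j(-2), 5) = (-(-36)*5)*(-6*⅛) = -36*(-5)*(-¾) = 180*(-¾) = -135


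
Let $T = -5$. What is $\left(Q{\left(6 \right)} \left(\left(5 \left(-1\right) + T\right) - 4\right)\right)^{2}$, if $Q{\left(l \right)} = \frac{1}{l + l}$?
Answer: $\frac{49}{36} \approx 1.3611$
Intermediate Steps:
$Q{\left(l \right)} = \frac{1}{2 l}$
$\left(Q{\left(6 \right)} \left(\left(5 \left(-1\right) + T\right) - 4\right)\right)^{2} = \left(\frac{1}{2 \cdot 6} \left(\left(5 \left(-1\right) - 5\right) - 4\right)\right)^{2} = \left(\frac{1}{2} \cdot \frac{1}{6} \left(\left(-5 - 5\right) - 4\right)\right)^{2} = \left(\frac{-10 - 4}{12}\right)^{2} = \left(\frac{1}{12} \left(-14\right)\right)^{2} = \left(- \frac{7}{6}\right)^{2} = \frac{49}{36}$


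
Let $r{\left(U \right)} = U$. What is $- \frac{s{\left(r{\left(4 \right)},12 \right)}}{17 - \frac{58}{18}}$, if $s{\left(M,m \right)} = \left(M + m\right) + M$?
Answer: $- \frac{45}{31} \approx -1.4516$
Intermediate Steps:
$s{\left(M,m \right)} = m + 2 M$
$- \frac{s{\left(r{\left(4 \right)},12 \right)}}{17 - \frac{58}{18}} = - \frac{12 + 2 \cdot 4}{17 - \frac{58}{18}} = - \frac{12 + 8}{17 - \frac{29}{9}} = - \frac{20}{17 - \frac{29}{9}} = - \frac{20}{\frac{124}{9}} = - \frac{9 \cdot 20}{124} = \left(-1\right) \frac{45}{31} = - \frac{45}{31}$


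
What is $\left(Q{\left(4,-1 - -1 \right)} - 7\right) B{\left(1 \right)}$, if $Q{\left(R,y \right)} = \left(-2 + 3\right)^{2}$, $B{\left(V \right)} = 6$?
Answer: $-36$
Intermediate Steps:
$Q{\left(R,y \right)} = 1$ ($Q{\left(R,y \right)} = 1^{2} = 1$)
$\left(Q{\left(4,-1 - -1 \right)} - 7\right) B{\left(1 \right)} = \left(1 - 7\right) 6 = \left(-6\right) 6 = -36$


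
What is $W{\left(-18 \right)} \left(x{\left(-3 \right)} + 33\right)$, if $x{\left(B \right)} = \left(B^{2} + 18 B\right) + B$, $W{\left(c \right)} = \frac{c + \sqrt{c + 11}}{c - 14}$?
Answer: $- \frac{135}{16} + \frac{15 i \sqrt{7}}{32} \approx -8.4375 + 1.2402 i$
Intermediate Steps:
$W{\left(c \right)} = \frac{c + \sqrt{11 + c}}{-14 + c}$
$x{\left(B \right)} = B^{2} + 19 B$
$W{\left(-18 \right)} \left(x{\left(-3 \right)} + 33\right) = \frac{-18 + \sqrt{11 - 18}}{-14 - 18} \left(- 3 \left(19 - 3\right) + 33\right) = \frac{-18 + \sqrt{-7}}{-32} \left(\left(-3\right) 16 + 33\right) = - \frac{-18 + i \sqrt{7}}{32} \left(-48 + 33\right) = \left(\frac{9}{16} - \frac{i \sqrt{7}}{32}\right) \left(-15\right) = - \frac{135}{16} + \frac{15 i \sqrt{7}}{32}$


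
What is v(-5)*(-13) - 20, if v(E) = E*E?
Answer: -345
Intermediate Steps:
v(E) = E²
v(-5)*(-13) - 20 = (-5)²*(-13) - 20 = 25*(-13) - 20 = -325 - 20 = -345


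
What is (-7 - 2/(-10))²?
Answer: 1156/25 ≈ 46.240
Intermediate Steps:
(-7 - 2/(-10))² = (-7 - 2*(-⅒))² = (-7 + ⅕)² = (-34/5)² = 1156/25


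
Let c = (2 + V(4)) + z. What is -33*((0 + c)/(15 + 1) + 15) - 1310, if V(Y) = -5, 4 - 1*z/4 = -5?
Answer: -29969/16 ≈ -1873.1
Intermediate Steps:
z = 36 (z = 16 - 4*(-5) = 16 + 20 = 36)
c = 33 (c = (2 - 5) + 36 = -3 + 36 = 33)
-33*((0 + c)/(15 + 1) + 15) - 1310 = -33*((0 + 33)/(15 + 1) + 15) - 1310 = -33*(33/16 + 15) - 1310 = -33*273/16 - 1310 = -9009/16 - 1310 = -29969/16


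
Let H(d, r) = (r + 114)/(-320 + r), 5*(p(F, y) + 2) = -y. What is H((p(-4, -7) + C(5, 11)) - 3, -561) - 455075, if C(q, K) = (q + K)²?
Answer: -400920628/881 ≈ -4.5507e+5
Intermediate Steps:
p(F, y) = -2 - y/5 (p(F, y) = -2 + (-y)/5 = -2 - y/5)
C(q, K) = (K + q)²
H(d, r) = (114 + r)/(-320 + r)
H((p(-4, -7) + C(5, 11)) - 3, -561) - 455075 = (114 - 561)/(-320 - 561) - 455075 = -447/(-881) - 455075 = -1/881*(-447) - 455075 = 447/881 - 455075 = -400920628/881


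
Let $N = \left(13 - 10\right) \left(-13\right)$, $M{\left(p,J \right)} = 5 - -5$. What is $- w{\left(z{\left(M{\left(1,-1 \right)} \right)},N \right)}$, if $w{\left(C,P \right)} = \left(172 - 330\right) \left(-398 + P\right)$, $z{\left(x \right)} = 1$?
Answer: $-69046$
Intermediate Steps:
$M{\left(p,J \right)} = 10$ ($M{\left(p,J \right)} = 5 + 5 = 10$)
$N = -39$ ($N = 3 \left(-13\right) = -39$)
$w{\left(C,P \right)} = 62884 - 158 P$ ($w{\left(C,P \right)} = - 158 \left(-398 + P\right) = 62884 - 158 P$)
$- w{\left(z{\left(M{\left(1,-1 \right)} \right)},N \right)} = - (62884 - -6162) = - (62884 + 6162) = \left(-1\right) 69046 = -69046$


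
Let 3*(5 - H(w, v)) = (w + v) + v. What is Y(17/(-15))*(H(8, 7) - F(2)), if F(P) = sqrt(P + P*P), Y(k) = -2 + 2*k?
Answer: 448/45 + 64*sqrt(6)/15 ≈ 20.407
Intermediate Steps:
H(w, v) = 5 - 2*v/3 - w/3 (H(w, v) = 5 - ((w + v) + v)/3 = 5 - ((v + w) + v)/3 = 5 - (w + 2*v)/3 = 5 + (-2*v/3 - w/3) = 5 - 2*v/3 - w/3)
F(P) = sqrt(P + P**2)
Y(17/(-15))*(H(8, 7) - F(2)) = (-2 + 2*(17/(-15)))*((5 - 2/3*7 - 1/3*8) - sqrt(2*(1 + 2))) = (-2 + 2*(17*(-1/15)))*((5 - 14/3 - 8/3) - sqrt(2*3)) = (-2 + 2*(-17/15))*(-7/3 - sqrt(6)) = (-2 - 34/15)*(-7/3 - sqrt(6)) = -64*(-7/3 - sqrt(6))/15 = 448/45 + 64*sqrt(6)/15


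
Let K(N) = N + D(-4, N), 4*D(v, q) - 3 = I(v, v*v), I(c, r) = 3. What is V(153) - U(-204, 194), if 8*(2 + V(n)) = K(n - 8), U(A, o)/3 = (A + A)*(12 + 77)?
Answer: 1743237/16 ≈ 1.0895e+5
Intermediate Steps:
U(A, o) = 534*A (U(A, o) = 3*((A + A)*(12 + 77)) = 3*((2*A)*89) = 3*(178*A) = 534*A)
D(v, q) = 3/2 (D(v, q) = ¾ + (¼)*3 = ¾ + ¾ = 3/2)
K(N) = 3/2 + N (K(N) = N + 3/2 = 3/2 + N)
V(n) = -45/16 + n/8 (V(n) = -2 + (3/2 + (n - 8))/8 = -2 + (3/2 + (-8 + n))/8 = -2 + (-13/2 + n)/8 = -2 + (-13/16 + n/8) = -45/16 + n/8)
V(153) - U(-204, 194) = (-45/16 + (⅛)*153) - 534*(-204) = (-45/16 + 153/8) - 1*(-108936) = 261/16 + 108936 = 1743237/16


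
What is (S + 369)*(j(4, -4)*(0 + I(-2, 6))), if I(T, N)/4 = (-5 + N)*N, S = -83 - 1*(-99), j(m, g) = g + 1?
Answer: -27720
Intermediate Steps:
j(m, g) = 1 + g
S = 16 (S = -83 + 99 = 16)
I(T, N) = 4*N*(-5 + N) (I(T, N) = 4*((-5 + N)*N) = 4*(N*(-5 + N)) = 4*N*(-5 + N))
(S + 369)*(j(4, -4)*(0 + I(-2, 6))) = (16 + 369)*((1 - 4)*(0 + 4*6*(-5 + 6))) = 385*(-3*(0 + 4*6*1)) = 385*(-3*(0 + 24)) = 385*(-3*24) = 385*(-72) = -27720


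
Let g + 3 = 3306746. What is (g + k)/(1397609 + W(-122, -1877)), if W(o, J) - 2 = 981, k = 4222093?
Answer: 1882209/349648 ≈ 5.3832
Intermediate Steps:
W(o, J) = 983 (W(o, J) = 2 + 981 = 983)
g = 3306743 (g = -3 + 3306746 = 3306743)
(g + k)/(1397609 + W(-122, -1877)) = (3306743 + 4222093)/(1397609 + 983) = 7528836/1398592 = 7528836*(1/1398592) = 1882209/349648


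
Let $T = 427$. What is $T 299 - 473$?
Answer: $127200$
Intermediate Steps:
$T 299 - 473 = 427 \cdot 299 - 473 = 127673 - 473 = 127200$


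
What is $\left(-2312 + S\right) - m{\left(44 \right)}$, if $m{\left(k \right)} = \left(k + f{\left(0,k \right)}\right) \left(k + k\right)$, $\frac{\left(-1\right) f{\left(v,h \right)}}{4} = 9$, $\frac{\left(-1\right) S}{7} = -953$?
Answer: $3655$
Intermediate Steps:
$S = 6671$ ($S = \left(-7\right) \left(-953\right) = 6671$)
$f{\left(v,h \right)} = -36$ ($f{\left(v,h \right)} = \left(-4\right) 9 = -36$)
$m{\left(k \right)} = 2 k \left(-36 + k\right)$ ($m{\left(k \right)} = \left(k - 36\right) \left(k + k\right) = \left(-36 + k\right) 2 k = 2 k \left(-36 + k\right)$)
$\left(-2312 + S\right) - m{\left(44 \right)} = \left(-2312 + 6671\right) - 2 \cdot 44 \left(-36 + 44\right) = 4359 - 2 \cdot 44 \cdot 8 = 4359 - 704 = 3655$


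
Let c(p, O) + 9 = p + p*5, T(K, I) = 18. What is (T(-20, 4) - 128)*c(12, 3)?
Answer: -6930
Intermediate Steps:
c(p, O) = -9 + 6*p (c(p, O) = -9 + (p + p*5) = -9 + (p + 5*p) = -9 + 6*p)
(T(-20, 4) - 128)*c(12, 3) = (18 - 128)*(-9 + 6*12) = -110*(-9 + 72) = -110*63 = -6930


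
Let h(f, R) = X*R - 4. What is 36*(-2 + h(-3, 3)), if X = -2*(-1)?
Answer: 0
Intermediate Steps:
X = 2
h(f, R) = -4 + 2*R (h(f, R) = 2*R - 4 = -4 + 2*R)
36*(-2 + h(-3, 3)) = 36*(-2 + (-4 + 2*3)) = 36*(-2 + (-4 + 6)) = 36*(-2 + 2) = 36*0 = 0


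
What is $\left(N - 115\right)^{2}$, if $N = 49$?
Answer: $4356$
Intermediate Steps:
$\left(N - 115\right)^{2} = \left(49 - 115\right)^{2} = \left(-66\right)^{2} = 4356$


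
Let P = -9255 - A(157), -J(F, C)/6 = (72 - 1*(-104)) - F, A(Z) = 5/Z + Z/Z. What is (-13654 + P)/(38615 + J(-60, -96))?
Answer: -3596875/5840243 ≈ -0.61588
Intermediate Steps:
A(Z) = 1 + 5/Z (A(Z) = 5/Z + 1 = 1 + 5/Z)
J(F, C) = -1056 + 6*F (J(F, C) = -6*((72 - 1*(-104)) - F) = -6*((72 + 104) - F) = -6*(176 - F) = -1056 + 6*F)
P = -1453197/157 (P = -9255 - (5 + 157)/157 = -9255 - 162/157 = -1453197/157 ≈ -9256.0)
(-13654 + P)/(38615 + J(-60, -96)) = (-13654 - 1453197/157)/(38615 + (-1056 + 6*(-60))) = -3596875/(157*(38615 + (-1056 - 360))) = -3596875/(157*(38615 - 1416)) = -3596875/157/37199 = -3596875/157*1/37199 = -3596875/5840243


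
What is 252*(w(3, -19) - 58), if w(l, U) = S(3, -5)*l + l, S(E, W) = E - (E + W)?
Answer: -10080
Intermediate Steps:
S(E, W) = -W (S(E, W) = E + (-E - W) = -W)
w(l, U) = 6*l (w(l, U) = (-1*(-5))*l + l = 5*l + l = 6*l)
252*(w(3, -19) - 58) = 252*(6*3 - 58) = 252*(18 - 58) = 252*(-40) = -10080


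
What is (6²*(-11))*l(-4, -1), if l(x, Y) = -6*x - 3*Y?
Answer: -10692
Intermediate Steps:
(6²*(-11))*l(-4, -1) = (6²*(-11))*(-6*(-4) - 3*(-1)) = (36*(-11))*(24 + 3) = -396*27 = -10692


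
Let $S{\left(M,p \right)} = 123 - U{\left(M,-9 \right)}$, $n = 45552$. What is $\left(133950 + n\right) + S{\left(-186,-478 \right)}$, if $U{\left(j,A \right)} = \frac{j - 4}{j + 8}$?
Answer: $\frac{15986530}{89} \approx 1.7962 \cdot 10^{5}$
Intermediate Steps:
$U{\left(j,A \right)} = \frac{-4 + j}{8 + j}$
$S{\left(M,p \right)} = 123 - \frac{-4 + M}{8 + M}$
$\left(133950 + n\right) + S{\left(-186,-478 \right)} = \left(133950 + 45552\right) + \frac{2 \left(494 + 61 \left(-186\right)\right)}{8 - 186} = 179502 + \frac{2 \left(494 - 11346\right)}{-178} = 179502 + 2 \left(- \frac{1}{178}\right) \left(-10852\right) = 179502 + \frac{10852}{89} = \frac{15986530}{89}$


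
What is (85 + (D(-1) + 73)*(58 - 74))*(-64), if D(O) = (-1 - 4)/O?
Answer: 74432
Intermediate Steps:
D(O) = -5/O
(85 + (D(-1) + 73)*(58 - 74))*(-64) = (85 + (-5/(-1) + 73)*(58 - 74))*(-64) = (85 + (-5*(-1) + 73)*(-16))*(-64) = (85 + (5 + 73)*(-16))*(-64) = (85 + 78*(-16))*(-64) = (85 - 1248)*(-64) = -1163*(-64) = 74432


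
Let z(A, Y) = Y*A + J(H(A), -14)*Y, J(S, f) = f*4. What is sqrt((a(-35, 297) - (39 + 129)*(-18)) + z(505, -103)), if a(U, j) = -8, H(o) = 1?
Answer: I*sqrt(43231) ≈ 207.92*I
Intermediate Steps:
J(S, f) = 4*f
z(A, Y) = -56*Y + A*Y (z(A, Y) = Y*A + (4*(-14))*Y = A*Y - 56*Y = -56*Y + A*Y)
sqrt((a(-35, 297) - (39 + 129)*(-18)) + z(505, -103)) = sqrt((-8 - (39 + 129)*(-18)) - 103*(-56 + 505)) = sqrt((-8 - 168*(-18)) - 103*449) = sqrt((-8 - 1*(-3024)) - 46247) = sqrt((-8 + 3024) - 46247) = sqrt(3016 - 46247) = sqrt(-43231) = I*sqrt(43231)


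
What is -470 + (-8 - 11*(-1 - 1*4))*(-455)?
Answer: -21855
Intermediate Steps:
-470 + (-8 - 11*(-1 - 1*4))*(-455) = -470 + (-8 - 11*(-1 - 4))*(-455) = -470 + (-8 - 11*(-5))*(-455) = -470 + (-8 + 55)*(-455) = -470 + 47*(-455) = -470 - 21385 = -21855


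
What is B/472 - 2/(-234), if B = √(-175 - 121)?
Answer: 1/117 + I*√74/236 ≈ 0.008547 + 0.036451*I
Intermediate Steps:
B = 2*I*√74 (B = √(-296) = 2*I*√74 ≈ 17.205*I)
B/472 - 2/(-234) = (2*I*√74)/472 - 2/(-234) = (2*I*√74)*(1/472) - 2*(-1/234) = I*√74/236 + 1/117 = 1/117 + I*√74/236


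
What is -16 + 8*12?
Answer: 80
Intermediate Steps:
-16 + 8*12 = -16 + 96 = 80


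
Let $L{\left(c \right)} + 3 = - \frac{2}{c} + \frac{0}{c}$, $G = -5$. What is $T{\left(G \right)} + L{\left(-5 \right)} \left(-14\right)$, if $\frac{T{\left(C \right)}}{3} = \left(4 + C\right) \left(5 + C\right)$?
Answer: $\frac{182}{5} \approx 36.4$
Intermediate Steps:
$L{\left(c \right)} = -3 - \frac{2}{c}$ ($L{\left(c \right)} = -3 + \left(- \frac{2}{c} + \frac{0}{c}\right) = -3 + \left(- \frac{2}{c} + 0\right) = -3 - \frac{2}{c}$)
$T{\left(C \right)} = 3 \left(4 + C\right) \left(5 + C\right)$
$T{\left(G \right)} + L{\left(-5 \right)} \left(-14\right) = \left(60 + 3 \left(-5\right)^{2} + 27 \left(-5\right)\right) + \left(-3 - \frac{2}{-5}\right) \left(-14\right) = \left(60 + 3 \cdot 25 - 135\right) + \left(-3 - - \frac{2}{5}\right) \left(-14\right) = \left(60 + 75 - 135\right) + \left(-3 + \frac{2}{5}\right) \left(-14\right) = 0 - - \frac{182}{5} = 0 + \frac{182}{5} = \frac{182}{5}$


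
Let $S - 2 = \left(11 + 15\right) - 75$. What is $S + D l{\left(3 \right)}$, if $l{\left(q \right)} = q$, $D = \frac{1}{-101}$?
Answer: $- \frac{4750}{101} \approx -47.03$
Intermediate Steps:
$S = -47$ ($S = 2 + \left(\left(11 + 15\right) - 75\right) = 2 + \left(26 - 75\right) = 2 - 49 = -47$)
$D = - \frac{1}{101} \approx -0.009901$
$S + D l{\left(3 \right)} = -47 - \frac{3}{101} = - \frac{4750}{101}$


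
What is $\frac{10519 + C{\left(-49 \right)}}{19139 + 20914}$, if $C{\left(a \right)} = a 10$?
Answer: $\frac{3343}{13351} \approx 0.25039$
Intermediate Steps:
$C{\left(a \right)} = 10 a$
$\frac{10519 + C{\left(-49 \right)}}{19139 + 20914} = \frac{10519 + 10 \left(-49\right)}{19139 + 20914} = \frac{10519 - 490}{40053} = 10029 \cdot \frac{1}{40053} = \frac{3343}{13351}$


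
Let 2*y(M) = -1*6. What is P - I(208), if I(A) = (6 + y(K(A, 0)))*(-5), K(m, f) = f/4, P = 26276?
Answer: 26291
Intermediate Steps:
K(m, f) = f/4 (K(m, f) = f*(1/4) = f/4)
y(M) = -3 (y(M) = (-1*6)/2 = (1/2)*(-6) = -3)
I(A) = -15 (I(A) = (6 - 3)*(-5) = 3*(-5) = -15)
P - I(208) = 26276 - 1*(-15) = 26276 + 15 = 26291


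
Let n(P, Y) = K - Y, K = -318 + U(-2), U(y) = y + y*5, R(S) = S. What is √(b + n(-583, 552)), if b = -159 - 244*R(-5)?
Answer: √179 ≈ 13.379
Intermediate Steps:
U(y) = 6*y (U(y) = y + 5*y = 6*y)
K = -330 (K = -318 + 6*(-2) = -318 - 12 = -330)
n(P, Y) = -330 - Y
b = 1061 (b = -159 - 244*(-5) = -159 + 1220 = 1061)
√(b + n(-583, 552)) = √(1061 + (-330 - 1*552)) = √(1061 + (-330 - 552)) = √(1061 - 882) = √179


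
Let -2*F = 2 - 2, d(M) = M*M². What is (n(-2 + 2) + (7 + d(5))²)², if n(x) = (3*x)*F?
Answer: 303595776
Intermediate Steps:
d(M) = M³
F = 0 (F = -(2 - 2)/2 = -½*0 = 0)
n(x) = 0 (n(x) = (3*x)*0 = 0)
(n(-2 + 2) + (7 + d(5))²)² = (0 + (7 + 5³)²)² = (0 + (7 + 125)²)² = (0 + 132²)² = (0 + 17424)² = 17424² = 303595776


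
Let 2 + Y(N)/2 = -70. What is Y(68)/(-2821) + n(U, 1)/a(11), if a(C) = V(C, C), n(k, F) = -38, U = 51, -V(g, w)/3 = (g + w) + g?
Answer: 121454/279279 ≈ 0.43488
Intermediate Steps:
Y(N) = -144 (Y(N) = -4 + 2*(-70) = -4 - 140 = -144)
V(g, w) = -6*g - 3*w (V(g, w) = -3*((g + w) + g) = -3*(w + 2*g) = -6*g - 3*w)
a(C) = -9*C (a(C) = -6*C - 3*C = -9*C)
Y(68)/(-2821) + n(U, 1)/a(11) = -144/(-2821) - 38/((-9*11)) = -144*(-1/2821) - 38/(-99) = 144/2821 - 38*(-1/99) = 144/2821 + 38/99 = 121454/279279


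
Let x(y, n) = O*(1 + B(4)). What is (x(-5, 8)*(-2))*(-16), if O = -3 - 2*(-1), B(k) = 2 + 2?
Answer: -160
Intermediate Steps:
B(k) = 4
O = -1 (O = -3 + 2 = -1)
x(y, n) = -5 (x(y, n) = -(1 + 4) = -1*5 = -5)
(x(-5, 8)*(-2))*(-16) = -5*(-2)*(-16) = 10*(-16) = -160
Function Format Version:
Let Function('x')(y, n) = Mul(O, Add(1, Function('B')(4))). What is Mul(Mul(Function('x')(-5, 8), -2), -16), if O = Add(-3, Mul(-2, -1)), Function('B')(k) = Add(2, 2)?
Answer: -160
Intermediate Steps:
Function('B')(k) = 4
O = -1 (O = Add(-3, 2) = -1)
Function('x')(y, n) = -5 (Function('x')(y, n) = Mul(-1, Add(1, 4)) = Mul(-1, 5) = -5)
Mul(Mul(Function('x')(-5, 8), -2), -16) = Mul(Mul(-5, -2), -16) = Mul(10, -16) = -160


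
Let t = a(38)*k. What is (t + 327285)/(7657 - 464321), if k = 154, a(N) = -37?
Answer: -321587/456664 ≈ -0.70421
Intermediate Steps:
t = -5698 (t = -37*154 = -5698)
(t + 327285)/(7657 - 464321) = (-5698 + 327285)/(7657 - 464321) = 321587/(-456664) = 321587*(-1/456664) = -321587/456664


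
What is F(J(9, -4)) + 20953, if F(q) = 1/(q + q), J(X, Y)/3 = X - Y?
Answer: 1634335/78 ≈ 20953.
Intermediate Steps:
J(X, Y) = -3*Y + 3*X (J(X, Y) = 3*(X - Y) = -3*Y + 3*X)
F(q) = 1/(2*q)
F(J(9, -4)) + 20953 = 1/(2*(-3*(-4) + 3*9)) + 20953 = 1/(2*(12 + 27)) + 20953 = (1/2)/39 + 20953 = (1/2)*(1/39) + 20953 = 1/78 + 20953 = 1634335/78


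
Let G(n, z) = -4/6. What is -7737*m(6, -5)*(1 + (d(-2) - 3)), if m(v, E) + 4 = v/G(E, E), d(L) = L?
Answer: -402324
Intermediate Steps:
G(n, z) = -⅔ (G(n, z) = -4*⅙ = -⅔)
m(v, E) = -4 - 3*v/2 (m(v, E) = -4 + v/(-⅔) = -4 + v*(-3/2) = -4 - 3*v/2)
-7737*m(6, -5)*(1 + (d(-2) - 3)) = -7737*(-4 - 3/2*6)*(1 + (-2 - 3)) = -7737*(-4 - 9)*(1 - 5) = -(-100581)*(-4) = -7737*52 = -402324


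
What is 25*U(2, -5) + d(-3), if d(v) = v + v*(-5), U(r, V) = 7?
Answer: 187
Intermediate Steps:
d(v) = -4*v (d(v) = v - 5*v = -4*v)
25*U(2, -5) + d(-3) = 25*7 - 4*(-3) = 175 + 12 = 187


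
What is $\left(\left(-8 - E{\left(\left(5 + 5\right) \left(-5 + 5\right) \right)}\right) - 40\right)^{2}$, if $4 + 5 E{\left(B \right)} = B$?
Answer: $\frac{55696}{25} \approx 2227.8$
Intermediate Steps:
$E{\left(B \right)} = - \frac{4}{5} + \frac{B}{5}$
$\left(\left(-8 - E{\left(\left(5 + 5\right) \left(-5 + 5\right) \right)}\right) - 40\right)^{2} = \left(\left(-8 - \left(- \frac{4}{5} + \frac{\left(5 + 5\right) \left(-5 + 5\right)}{5}\right)\right) - 40\right)^{2} = \left(\left(-8 - \left(- \frac{4}{5} + \frac{10 \cdot 0}{5}\right)\right) - 40\right)^{2} = \left(\left(-8 - \left(- \frac{4}{5} + \frac{1}{5} \cdot 0\right)\right) - 40\right)^{2} = \left(\left(-8 - \left(- \frac{4}{5} + 0\right)\right) - 40\right)^{2} = \left(\left(-8 - - \frac{4}{5}\right) - 40\right)^{2} = \left(\left(-8 + \frac{4}{5}\right) - 40\right)^{2} = \left(- \frac{36}{5} - 40\right)^{2} = \left(- \frac{236}{5}\right)^{2} = \frac{55696}{25}$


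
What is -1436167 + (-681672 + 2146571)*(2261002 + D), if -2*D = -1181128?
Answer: 4177254745667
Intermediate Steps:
D = 590564 (D = -½*(-1181128) = 590564)
-1436167 + (-681672 + 2146571)*(2261002 + D) = -1436167 + (-681672 + 2146571)*(2261002 + 590564) = -1436167 + 1464899*2851566 = -1436167 + 4177256181834 = 4177254745667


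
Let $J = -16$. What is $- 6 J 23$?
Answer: $2208$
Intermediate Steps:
$- 6 J 23 = \left(-6\right) \left(-16\right) 23 = 96 \cdot 23 = 2208$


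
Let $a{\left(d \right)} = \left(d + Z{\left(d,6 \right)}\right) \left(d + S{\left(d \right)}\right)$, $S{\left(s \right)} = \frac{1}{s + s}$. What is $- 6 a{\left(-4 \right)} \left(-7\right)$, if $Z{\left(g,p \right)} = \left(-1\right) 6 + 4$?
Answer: $\frac{2079}{2} \approx 1039.5$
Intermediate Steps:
$S{\left(s \right)} = \frac{1}{2 s}$
$Z{\left(g,p \right)} = -2$ ($Z{\left(g,p \right)} = -6 + 4 = -2$)
$a{\left(d \right)} = \left(-2 + d\right) \left(d + \frac{1}{2 d}\right)$ ($a{\left(d \right)} = \left(d - 2\right) \left(d + \frac{1}{2 d}\right) = \left(-2 + d\right) \left(d + \frac{1}{2 d}\right)$)
$- 6 a{\left(-4 \right)} \left(-7\right) = - 6 \left(\frac{1}{2} + \left(-4\right)^{2} - \frac{1}{-4} - -8\right) \left(-7\right) = - 6 \left(\frac{1}{2} + 16 - - \frac{1}{4} + 8\right) \left(-7\right) = - 6 \left(\frac{1}{2} + 16 + \frac{1}{4} + 8\right) \left(-7\right) = \left(-6\right) \frac{99}{4} \left(-7\right) = \left(- \frac{297}{2}\right) \left(-7\right) = \frac{2079}{2}$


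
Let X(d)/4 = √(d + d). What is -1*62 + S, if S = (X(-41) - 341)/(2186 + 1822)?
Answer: -248837/4008 + I*√82/1002 ≈ -62.085 + 0.0090373*I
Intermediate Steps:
X(d) = 4*√2*√d (X(d) = 4*√(d + d) = 4*√(2*d) = 4*(√2*√d) = 4*√2*√d)
S = -341/4008 + I*√82/1002 (S = (4*√2*√(-41) - 341)/(2186 + 1822) = (4*√2*(I*√41) - 341)/4008 = (4*I*√82 - 341)*(1/4008) = (-341 + 4*I*√82)*(1/4008) = -341/4008 + I*√82/1002 ≈ -0.08508 + 0.0090373*I)
-1*62 + S = -1*62 + (-341/4008 + I*√82/1002) = -62 + (-341/4008 + I*√82/1002) = -248837/4008 + I*√82/1002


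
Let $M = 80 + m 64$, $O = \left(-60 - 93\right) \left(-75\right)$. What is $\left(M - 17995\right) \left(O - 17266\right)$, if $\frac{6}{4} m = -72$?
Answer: $121535717$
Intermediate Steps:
$m = -48$ ($m = \frac{2}{3} \left(-72\right) = -48$)
$O = 11475$ ($O = \left(-153\right) \left(-75\right) = 11475$)
$M = -2992$ ($M = 80 - 3072 = -2992$)
$\left(M - 17995\right) \left(O - 17266\right) = \left(-2992 - 17995\right) \left(11475 - 17266\right) = \left(-20987\right) \left(-5791\right) = 121535717$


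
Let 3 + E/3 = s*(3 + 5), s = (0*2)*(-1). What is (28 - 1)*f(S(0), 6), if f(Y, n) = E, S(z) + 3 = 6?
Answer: -243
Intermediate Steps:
S(z) = 3 (S(z) = -3 + 6 = 3)
s = 0 (s = 0*(-1) = 0)
E = -9 (E = -9 + 3*(0*(3 + 5)) = -9 + 3*(0*8) = -9 + 3*0 = -9 + 0 = -9)
f(Y, n) = -9
(28 - 1)*f(S(0), 6) = (28 - 1)*(-9) = 27*(-9) = -243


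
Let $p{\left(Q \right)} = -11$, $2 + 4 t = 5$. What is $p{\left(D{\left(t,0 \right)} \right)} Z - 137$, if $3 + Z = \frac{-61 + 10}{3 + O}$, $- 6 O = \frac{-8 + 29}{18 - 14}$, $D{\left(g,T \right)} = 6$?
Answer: $160$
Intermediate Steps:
$t = \frac{3}{4}$ ($t = - \frac{1}{2} + \frac{1}{4} \cdot 5 = - \frac{1}{2} + \frac{5}{4} = \frac{3}{4} \approx 0.75$)
$O = - \frac{7}{8}$ ($O = - \frac{\left(-8 + 29\right) \frac{1}{18 - 14}}{6} = - \frac{21 \cdot \frac{1}{4}}{6} = \left(- \frac{1}{6}\right) \frac{21}{4} = - \frac{7}{8} \approx -0.875$)
$Z = -27$ ($Z = -3 + \frac{-61 + 10}{3 - \frac{7}{8}} = -3 - \frac{51}{\frac{17}{8}} = -3 - 24 = -27$)
$p{\left(D{\left(t,0 \right)} \right)} Z - 137 = \left(-11\right) \left(-27\right) - 137 = 297 - 137 = 160$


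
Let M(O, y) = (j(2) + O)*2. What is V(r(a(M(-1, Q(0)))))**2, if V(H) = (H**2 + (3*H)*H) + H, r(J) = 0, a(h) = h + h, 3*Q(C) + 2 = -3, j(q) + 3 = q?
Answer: 0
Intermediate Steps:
j(q) = -3 + q
Q(C) = -5/3 (Q(C) = -2/3 + (1/3)*(-3) = -2/3 - 1 = -5/3)
M(O, y) = -2 + 2*O (M(O, y) = ((-3 + 2) + O)*2 = (-1 + O)*2 = -2 + 2*O)
a(h) = 2*h
V(H) = H + 4*H**2 (V(H) = (H**2 + 3*H**2) + H = 4*H**2 + H = H + 4*H**2)
V(r(a(M(-1, Q(0)))))**2 = (0*(1 + 4*0))**2 = (0*(1 + 0))**2 = (0*1)**2 = 0**2 = 0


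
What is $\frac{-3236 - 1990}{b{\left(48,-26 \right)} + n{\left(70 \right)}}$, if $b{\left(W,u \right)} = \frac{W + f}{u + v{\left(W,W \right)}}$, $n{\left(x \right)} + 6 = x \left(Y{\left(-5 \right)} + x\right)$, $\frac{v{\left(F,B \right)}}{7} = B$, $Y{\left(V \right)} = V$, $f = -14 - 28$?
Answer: $- \frac{810030}{704323} \approx -1.1501$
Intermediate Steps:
$f = -42$
$v{\left(F,B \right)} = 7 B$
$n{\left(x \right)} = -6 + x \left(-5 + x\right)$
$b{\left(W,u \right)} = \frac{-42 + W}{u + 7 W}$ ($b{\left(W,u \right)} = \frac{W - 42}{u + 7 W} = \frac{-42 + W}{u + 7 W}$)
$\frac{-3236 - 1990}{b{\left(48,-26 \right)} + n{\left(70 \right)}} = \frac{-3236 - 1990}{\frac{-42 + 48}{-26 + 7 \cdot 48} - \left(356 - 4900\right)} = - \frac{5226}{\frac{1}{-26 + 336} \cdot 6 - -4544} = - \frac{5226}{\frac{1}{310} \cdot 6 + 4544} = - \frac{5226}{\frac{3}{155} + 4544} = - \frac{5226}{\frac{704323}{155}} = \left(-5226\right) \frac{155}{704323} = - \frac{810030}{704323}$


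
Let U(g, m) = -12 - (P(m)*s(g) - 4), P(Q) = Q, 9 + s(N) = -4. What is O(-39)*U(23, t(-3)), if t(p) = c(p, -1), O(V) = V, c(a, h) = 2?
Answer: -702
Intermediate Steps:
s(N) = -13 (s(N) = -9 - 4 = -13)
t(p) = 2
U(g, m) = -8 + 13*m (U(g, m) = -12 - (m*(-13) - 4) = -12 - (-13*m - 4) = -12 - (-4 - 13*m) = -12 + (4 + 13*m) = -8 + 13*m)
O(-39)*U(23, t(-3)) = -39*(-8 + 13*2) = -39*(-8 + 26) = -39*18 = -702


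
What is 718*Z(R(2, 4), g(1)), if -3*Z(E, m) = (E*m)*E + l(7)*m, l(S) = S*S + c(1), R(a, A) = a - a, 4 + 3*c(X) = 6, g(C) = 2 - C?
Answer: -106982/9 ≈ -11887.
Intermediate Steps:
c(X) = 2/3 (c(X) = -4/3 + (1/3)*6 = -4/3 + 2 = 2/3)
R(a, A) = 0
l(S) = 2/3 + S**2 (l(S) = S*S + 2/3 = S**2 + 2/3 = 2/3 + S**2)
Z(E, m) = -149*m/9 - m*E**2/3 (Z(E, m) = -((E*m)*E + (2/3 + 7**2)*m)/3 = -(m*E**2 + (2/3 + 49)*m)/3 = -(m*E**2 + 149*m/3)/3 = -(149*m/3 + m*E**2)/3 = -149*m/9 - m*E**2/3)
718*Z(R(2, 4), g(1)) = 718*(-(2 - 1*1)*(149 + 3*0**2)/9) = 718*(-(2 - 1)*(149 + 3*0)/9) = 718*(-1/9*1*(149 + 0)) = 718*(-1/9*1*149) = 718*(-149/9) = -106982/9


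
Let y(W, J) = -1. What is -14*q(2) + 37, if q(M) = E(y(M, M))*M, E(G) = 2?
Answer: -19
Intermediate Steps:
q(M) = 2*M
-14*q(2) + 37 = -28*2 + 37 = -14*4 + 37 = -56 + 37 = -19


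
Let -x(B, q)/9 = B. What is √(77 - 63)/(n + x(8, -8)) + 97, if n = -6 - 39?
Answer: 97 - √14/117 ≈ 96.968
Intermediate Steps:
n = -45
x(B, q) = -9*B
√(77 - 63)/(n + x(8, -8)) + 97 = √(77 - 63)/(-45 - 9*8) + 97 = √14/(-45 - 72) + 97 = √14/(-117) + 97 = √14*(-1/117) + 97 = -√14/117 + 97 = 97 - √14/117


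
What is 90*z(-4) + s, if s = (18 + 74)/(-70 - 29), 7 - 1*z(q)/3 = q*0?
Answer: 187018/99 ≈ 1889.1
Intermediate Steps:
z(q) = 21 (z(q) = 21 - 3*q*0 = 21 - 3*0 = 21 + 0 = 21)
s = -92/99 (s = 92/(-99) = 92*(-1/99) = -92/99 ≈ -0.92929)
90*z(-4) + s = 90*21 - 92/99 = 1890 - 92/99 = 187018/99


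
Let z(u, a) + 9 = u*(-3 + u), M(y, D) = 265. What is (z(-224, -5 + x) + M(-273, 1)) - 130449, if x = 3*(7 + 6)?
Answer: -79345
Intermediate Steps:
x = 39 (x = 3*13 = 39)
z(u, a) = -9 + u*(-3 + u)
(z(-224, -5 + x) + M(-273, 1)) - 130449 = ((-9 + (-224)**2 - 3*(-224)) + 265) - 130449 = ((-9 + 50176 + 672) + 265) - 130449 = (50839 + 265) - 130449 = 51104 - 130449 = -79345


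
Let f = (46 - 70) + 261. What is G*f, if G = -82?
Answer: -19434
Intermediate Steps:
f = 237 (f = -24 + 261 = 237)
G*f = -82*237 = -19434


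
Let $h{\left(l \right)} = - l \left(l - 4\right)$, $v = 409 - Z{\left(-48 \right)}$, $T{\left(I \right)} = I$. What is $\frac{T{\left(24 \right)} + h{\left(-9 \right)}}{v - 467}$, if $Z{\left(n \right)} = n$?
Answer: $\frac{93}{10} \approx 9.3$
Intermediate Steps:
$v = 457$ ($v = 409 - -48 = 409 + 48 = 457$)
$h{\left(l \right)} = - l \left(-4 + l\right)$
$\frac{T{\left(24 \right)} + h{\left(-9 \right)}}{v - 467} = \frac{24 - 9 \left(4 - -9\right)}{457 - 467} = \frac{24 - 9 \left(4 + 9\right)}{-10} = \left(24 - 117\right) \left(- \frac{1}{10}\right) = \left(-93\right) \left(- \frac{1}{10}\right) = \frac{93}{10}$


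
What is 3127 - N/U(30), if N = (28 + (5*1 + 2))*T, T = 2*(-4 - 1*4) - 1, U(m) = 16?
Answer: 50627/16 ≈ 3164.2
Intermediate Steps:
T = -17 (T = 2*(-4 - 4) - 1 = 2*(-8) - 1 = -16 - 1 = -17)
N = -595 (N = (28 + (5*1 + 2))*(-17) = (28 + (5 + 2))*(-17) = (28 + 7)*(-17) = 35*(-17) = -595)
3127 - N/U(30) = 3127 - (-595)/16 = 3127 - 1*(-595/16) = 3127 + 595/16 = 50627/16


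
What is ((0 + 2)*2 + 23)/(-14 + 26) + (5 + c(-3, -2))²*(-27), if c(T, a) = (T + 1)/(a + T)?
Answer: -78507/100 ≈ -785.07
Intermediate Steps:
c(T, a) = (1 + T)/(T + a)
((0 + 2)*2 + 23)/(-14 + 26) + (5 + c(-3, -2))²*(-27) = ((0 + 2)*2 + 23)/(-14 + 26) + (5 + (1 - 3)/(-3 - 2))²*(-27) = (2*2 + 23)/12 + (5 - 2/(-5))²*(-27) = (4 + 23)*(1/12) + (5 - ⅕*(-2))²*(-27) = 27*(1/12) + (5 + ⅖)²*(-27) = 9/4 + (27/5)²*(-27) = 9/4 + (729/25)*(-27) = 9/4 - 19683/25 = -78507/100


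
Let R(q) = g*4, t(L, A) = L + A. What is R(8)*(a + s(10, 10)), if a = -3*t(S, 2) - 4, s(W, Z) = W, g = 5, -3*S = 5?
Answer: 100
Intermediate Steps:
S = -5/3 (S = -⅓*5 = -5/3 ≈ -1.6667)
t(L, A) = A + L
R(q) = 20 (R(q) = 5*4 = 20)
a = -5 (a = -3*(2 - 5/3) - 4 = -3*⅓ - 4 = -1 - 4 = -5)
R(8)*(a + s(10, 10)) = 20*(-5 + 10) = 20*5 = 100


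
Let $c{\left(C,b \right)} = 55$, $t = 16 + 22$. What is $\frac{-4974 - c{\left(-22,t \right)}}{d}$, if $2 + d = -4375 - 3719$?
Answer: $\frac{5029}{8096} \approx 0.62117$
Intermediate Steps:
$d = -8096$ ($d = -2 - 8094 = -8096$)
$t = 38$
$\frac{-4974 - c{\left(-22,t \right)}}{d} = \frac{-4974 - 55}{-8096} = \left(-4974 - 55\right) \left(- \frac{1}{8096}\right) = \left(-5029\right) \left(- \frac{1}{8096}\right) = \frac{5029}{8096}$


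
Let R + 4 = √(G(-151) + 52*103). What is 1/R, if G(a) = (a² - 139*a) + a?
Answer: 4/48979 + √48995/48979 ≈ 0.0046009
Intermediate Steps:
G(a) = a² - 138*a
R = -4 + √48995 (R = -4 + √(-151*(-138 - 151) + 52*103) = -4 + √(-151*(-289) + 5356) = -4 + √(43639 + 5356) = -4 + √48995 ≈ 217.35)
1/R = 1/(-4 + √48995)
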